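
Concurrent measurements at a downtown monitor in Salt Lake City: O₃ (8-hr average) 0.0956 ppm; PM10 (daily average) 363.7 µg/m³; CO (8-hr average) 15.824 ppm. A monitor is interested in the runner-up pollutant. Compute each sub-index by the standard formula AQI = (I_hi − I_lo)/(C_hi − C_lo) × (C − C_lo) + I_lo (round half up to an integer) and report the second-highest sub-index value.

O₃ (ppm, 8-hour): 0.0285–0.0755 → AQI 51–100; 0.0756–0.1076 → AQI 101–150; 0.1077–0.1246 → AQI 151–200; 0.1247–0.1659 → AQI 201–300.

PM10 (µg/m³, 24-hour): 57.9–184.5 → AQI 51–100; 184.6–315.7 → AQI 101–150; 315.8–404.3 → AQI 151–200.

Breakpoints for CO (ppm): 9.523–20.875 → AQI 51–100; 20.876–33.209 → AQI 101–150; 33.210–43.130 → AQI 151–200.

132

O₃: 0.0956 ∈ [0.0756, 0.1076] ↔ index [101, 150].
101 + (0.0956−0.0756)·(150−101)/(0.1076−0.0756) = 101 + 0.0200·49/0.0320 ≈ 131.63, so AQI = 132.
PM10 363.7: bracket 315.8–404.3 → index 151–200; slope 49/88.5, offset 47.9.
AQI = 151 + 49/88.5·47.9 ≈ 177.52 ⇒ 178.
CO: 15.824 ∈ [9.523, 20.875] ↔ index [51, 100].
51 + (15.824−9.523)·(100−51)/(20.875−9.523) = 51 + 6.301·49/11.352 ≈ 78.20, so AQI = 78.
Sub-indices: O₃→132, PM10→178, CO→78. Ranked high→low: 178, 132, 78. Second-highest sub-index = 132.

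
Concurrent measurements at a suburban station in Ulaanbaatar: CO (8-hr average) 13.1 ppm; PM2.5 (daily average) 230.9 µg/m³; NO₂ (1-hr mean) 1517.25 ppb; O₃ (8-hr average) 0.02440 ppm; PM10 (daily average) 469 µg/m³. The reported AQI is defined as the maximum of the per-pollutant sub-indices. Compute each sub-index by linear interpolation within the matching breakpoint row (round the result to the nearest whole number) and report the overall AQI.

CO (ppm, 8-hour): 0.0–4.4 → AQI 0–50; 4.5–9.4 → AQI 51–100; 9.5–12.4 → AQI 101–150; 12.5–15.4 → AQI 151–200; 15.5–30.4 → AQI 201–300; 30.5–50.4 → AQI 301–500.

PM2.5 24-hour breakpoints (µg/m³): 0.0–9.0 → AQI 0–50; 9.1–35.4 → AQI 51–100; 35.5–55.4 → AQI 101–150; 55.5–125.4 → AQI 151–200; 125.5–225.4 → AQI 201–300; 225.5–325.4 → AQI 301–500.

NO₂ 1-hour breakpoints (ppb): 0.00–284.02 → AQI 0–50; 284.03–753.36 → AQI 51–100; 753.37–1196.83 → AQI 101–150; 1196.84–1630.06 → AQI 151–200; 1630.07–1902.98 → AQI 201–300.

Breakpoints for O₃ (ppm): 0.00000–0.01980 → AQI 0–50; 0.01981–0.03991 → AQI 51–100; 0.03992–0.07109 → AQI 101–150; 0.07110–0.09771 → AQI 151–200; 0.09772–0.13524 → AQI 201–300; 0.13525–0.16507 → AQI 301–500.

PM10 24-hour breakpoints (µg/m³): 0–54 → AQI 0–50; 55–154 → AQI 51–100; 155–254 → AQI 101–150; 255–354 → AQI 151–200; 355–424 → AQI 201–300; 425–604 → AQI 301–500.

CO: row 12.5–15.4 (AQI 151–200). (200−151)·(13.1−12.5)/(15.4−12.5) + 151 = 49·0.6/2.9 + 151 ≈ 161.14 → 161.
PM2.5: row 225.5–325.4 (AQI 301–500). (500−301)·(230.9−225.5)/(325.4−225.5) + 301 = 199·5.4/99.9 + 301 ≈ 311.76 → 312.
NO₂: 1517.25 lies in 1196.84–1630.06, so I_lo=151, I_hi=200, C_lo=1196.84, C_hi=1630.06.
(200−151)/(1630.06−1196.84) × (1517.25−1196.84) + 151 = 49/433.22 × 320.41 + 151 ≈ 187.24 → 187.
O₃: 0.02440 lies in 0.01981–0.03991, so I_lo=51, I_hi=100, C_lo=0.01981, C_hi=0.03991.
(100−51)/(0.03991−0.01981) × (0.02440−0.01981) + 51 = 49/0.02010 × 0.00459 + 51 ≈ 62.19 → 62.
PM10: 469 lies in 425–604, so I_lo=301, I_hi=500, C_lo=425, C_hi=604.
(500−301)/(604−425) × (469−425) + 301 = 199/179 × 44 + 301 ≈ 349.92 → 350.
Sub-indices: CO→161, PM2.5→312, NO₂→187, O₃→62, PM10→350. Overall AQI = max = 350; dominant pollutant is PM10.
AQI 350: Hazardous.

350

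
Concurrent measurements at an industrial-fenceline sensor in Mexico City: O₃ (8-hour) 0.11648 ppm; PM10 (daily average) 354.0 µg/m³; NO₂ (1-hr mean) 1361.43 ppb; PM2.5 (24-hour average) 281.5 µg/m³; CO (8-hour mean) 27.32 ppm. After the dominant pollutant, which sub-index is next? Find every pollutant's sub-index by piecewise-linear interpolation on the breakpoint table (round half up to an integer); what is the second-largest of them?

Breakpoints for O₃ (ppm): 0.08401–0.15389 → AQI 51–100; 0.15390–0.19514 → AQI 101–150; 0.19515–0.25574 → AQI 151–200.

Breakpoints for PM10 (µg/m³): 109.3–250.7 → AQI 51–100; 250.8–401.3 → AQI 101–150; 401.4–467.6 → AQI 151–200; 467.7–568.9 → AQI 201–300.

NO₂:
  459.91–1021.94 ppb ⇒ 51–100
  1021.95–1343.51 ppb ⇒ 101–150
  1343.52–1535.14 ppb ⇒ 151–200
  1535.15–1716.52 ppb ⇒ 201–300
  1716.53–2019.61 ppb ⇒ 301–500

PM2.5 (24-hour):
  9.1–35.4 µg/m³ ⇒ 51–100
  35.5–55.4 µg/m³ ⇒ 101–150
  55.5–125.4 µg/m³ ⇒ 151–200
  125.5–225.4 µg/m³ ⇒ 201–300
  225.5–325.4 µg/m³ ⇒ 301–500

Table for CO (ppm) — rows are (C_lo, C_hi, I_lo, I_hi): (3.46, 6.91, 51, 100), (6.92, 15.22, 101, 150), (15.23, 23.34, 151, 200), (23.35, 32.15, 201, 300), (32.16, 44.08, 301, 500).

O₃ 0.11648: bracket 0.08401–0.15389 → index 51–100; slope 49/0.06988, offset 0.03247.
AQI = 51 + 49/0.06988·0.03247 ≈ 73.77 ⇒ 74.
PM10 354.0: bracket 250.8–401.3 → index 101–150; slope 49/150.5, offset 103.2.
AQI = 101 + 49/150.5·103.2 ≈ 134.60 ⇒ 135.
NO₂: 1361.43 ∈ [1343.52, 1535.14] ↔ index [151, 200].
151 + (1361.43−1343.52)·(200−151)/(1535.14−1343.52) = 151 + 17.91·49/191.62 ≈ 155.58, so AQI = 156.
PM2.5: 281.5 ∈ [225.5, 325.4] ↔ index [301, 500].
301 + (281.5−225.5)·(500−301)/(325.4−225.5) = 301 + 56.0·199/99.9 ≈ 412.55, so AQI = 413.
CO: 27.32 lies in 23.35–32.15, so I_lo=201, I_hi=300, C_lo=23.35, C_hi=32.15.
(300−201)/(32.15−23.35) × (27.32−23.35) + 201 = 99/8.80 × 3.97 + 201 ≈ 245.66 → 246.
Sub-indices: O₃→74, PM10→135, NO₂→156, PM2.5→413, CO→246. Ranked high→low: 413, 246, 156, 135, 74. Second-highest sub-index = 246.

246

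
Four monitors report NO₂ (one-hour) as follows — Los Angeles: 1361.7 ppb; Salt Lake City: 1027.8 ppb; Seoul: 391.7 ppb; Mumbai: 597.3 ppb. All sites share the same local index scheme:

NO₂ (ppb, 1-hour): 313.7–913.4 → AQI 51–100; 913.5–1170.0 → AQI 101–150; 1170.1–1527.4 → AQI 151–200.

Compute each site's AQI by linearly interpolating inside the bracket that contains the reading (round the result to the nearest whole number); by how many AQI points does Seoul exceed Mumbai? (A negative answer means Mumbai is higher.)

-17

Los Angeles: 1361.7 lies in 1170.1–1527.4, so I_lo=151, I_hi=200, C_lo=1170.1, C_hi=1527.4.
(200−151)/(1527.4−1170.1) × (1361.7−1170.1) + 151 = 49/357.3 × 191.6 + 151 ≈ 177.28 → 177.
Salt Lake City 1027.8: bracket 913.5–1170.0 → index 101–150; slope 49/256.5, offset 114.3.
AQI = 101 + 49/256.5·114.3 ≈ 122.84 ⇒ 123.
Seoul 391.7: bracket 313.7–913.4 → index 51–100; slope 49/599.7, offset 78.0.
AQI = 51 + 49/599.7·78.0 ≈ 57.37 ⇒ 57.
Mumbai: 597.3 ∈ [313.7, 913.4] ↔ index [51, 100].
51 + (597.3−313.7)·(100−51)/(913.4−313.7) = 51 + 283.6·49/599.7 ≈ 74.17, so AQI = 74.
AQIs: Los Angeles=177, Salt Lake City=123, Seoul=57, Mumbai=74. Seoul (57) − Mumbai (74) = -17.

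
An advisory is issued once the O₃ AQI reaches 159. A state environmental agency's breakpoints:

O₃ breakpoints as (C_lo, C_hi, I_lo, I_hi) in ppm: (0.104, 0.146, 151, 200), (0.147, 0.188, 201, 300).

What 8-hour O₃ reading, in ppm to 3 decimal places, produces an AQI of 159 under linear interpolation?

0.111

AQI 159 lies in the 151–200 band, which corresponds to 0.104–0.146 ppm.
C = 0.104 + (159−151)×(0.146−0.104)/(200−151) = 0.104 + 8×0.042/49 ≈ 0.11086 ppm → 0.111 ppm to 3 dp.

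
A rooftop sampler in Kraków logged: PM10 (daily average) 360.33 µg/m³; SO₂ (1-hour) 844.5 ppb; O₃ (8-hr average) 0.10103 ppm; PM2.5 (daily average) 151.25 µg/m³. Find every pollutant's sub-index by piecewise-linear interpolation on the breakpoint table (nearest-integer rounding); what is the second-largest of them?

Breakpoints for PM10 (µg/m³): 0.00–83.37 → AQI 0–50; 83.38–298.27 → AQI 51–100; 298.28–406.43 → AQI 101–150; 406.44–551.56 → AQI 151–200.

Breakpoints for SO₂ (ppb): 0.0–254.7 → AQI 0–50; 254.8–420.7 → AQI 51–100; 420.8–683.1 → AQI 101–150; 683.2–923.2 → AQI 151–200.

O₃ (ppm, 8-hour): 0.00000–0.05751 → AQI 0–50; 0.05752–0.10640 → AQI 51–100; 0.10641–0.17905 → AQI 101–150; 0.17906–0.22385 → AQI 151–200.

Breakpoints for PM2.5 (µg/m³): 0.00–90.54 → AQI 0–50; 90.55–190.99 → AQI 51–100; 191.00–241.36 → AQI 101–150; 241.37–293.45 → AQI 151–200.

PM10: row 298.28–406.43 (AQI 101–150). (150−101)·(360.33−298.28)/(406.43−298.28) + 101 = 49·62.05/108.15 + 101 ≈ 129.11 → 129.
SO₂: 844.5 lies in 683.2–923.2, so I_lo=151, I_hi=200, C_lo=683.2, C_hi=923.2.
(200−151)/(923.2−683.2) × (844.5−683.2) + 151 = 49/240.0 × 161.3 + 151 ≈ 183.93 → 184.
O₃: 0.10103 ∈ [0.05752, 0.10640] ↔ index [51, 100].
51 + (0.10103−0.05752)·(100−51)/(0.10640−0.05752) = 51 + 0.04351·49/0.04888 ≈ 94.62, so AQI = 95.
PM2.5: 151.25 ∈ [90.55, 190.99] ↔ index [51, 100].
51 + (151.25−90.55)·(100−51)/(190.99−90.55) = 51 + 60.70·49/100.44 ≈ 80.61, so AQI = 81.
Sub-indices: PM10→129, SO₂→184, O₃→95, PM2.5→81. Ranked high→low: 184, 129, 95, 81. Second-highest sub-index = 129.

129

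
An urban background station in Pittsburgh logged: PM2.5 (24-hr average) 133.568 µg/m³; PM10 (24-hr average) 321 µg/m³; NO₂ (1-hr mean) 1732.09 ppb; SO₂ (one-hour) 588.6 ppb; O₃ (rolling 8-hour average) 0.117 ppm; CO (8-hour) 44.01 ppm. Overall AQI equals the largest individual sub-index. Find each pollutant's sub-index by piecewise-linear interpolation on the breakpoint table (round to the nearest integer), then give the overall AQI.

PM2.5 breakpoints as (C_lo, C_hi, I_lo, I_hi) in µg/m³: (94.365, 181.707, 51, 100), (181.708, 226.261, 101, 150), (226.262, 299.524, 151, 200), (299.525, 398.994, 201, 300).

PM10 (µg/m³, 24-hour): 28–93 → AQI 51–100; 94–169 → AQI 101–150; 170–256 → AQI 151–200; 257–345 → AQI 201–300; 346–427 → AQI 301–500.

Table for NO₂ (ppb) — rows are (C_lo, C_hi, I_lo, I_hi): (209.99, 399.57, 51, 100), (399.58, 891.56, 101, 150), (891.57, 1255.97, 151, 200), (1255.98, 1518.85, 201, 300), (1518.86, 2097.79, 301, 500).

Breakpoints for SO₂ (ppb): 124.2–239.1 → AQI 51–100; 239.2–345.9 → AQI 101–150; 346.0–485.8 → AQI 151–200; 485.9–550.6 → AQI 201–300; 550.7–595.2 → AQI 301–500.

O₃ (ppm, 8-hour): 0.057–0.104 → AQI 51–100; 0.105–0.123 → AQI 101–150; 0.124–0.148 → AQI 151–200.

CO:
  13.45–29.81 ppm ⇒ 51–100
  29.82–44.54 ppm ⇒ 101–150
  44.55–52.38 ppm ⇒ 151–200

PM2.5: 133.568 ∈ [94.365, 181.707] ↔ index [51, 100].
51 + (133.568−94.365)·(100−51)/(181.707−94.365) = 51 + 39.203·49/87.342 ≈ 72.99, so AQI = 73.
PM10: row 257–345 (AQI 201–300). (300−201)·(321−257)/(345−257) + 201 = 99·64/88 + 201 ≈ 273.00 → 273.
NO₂: 1732.09 lies in 1518.86–2097.79, so I_lo=301, I_hi=500, C_lo=1518.86, C_hi=2097.79.
(500−301)/(2097.79−1518.86) × (1732.09−1518.86) + 301 = 199/578.93 × 213.23 + 301 ≈ 374.30 → 374.
SO₂: row 550.7–595.2 (AQI 301–500). (500−301)·(588.6−550.7)/(595.2−550.7) + 301 = 199·37.9/44.5 + 301 ≈ 470.49 → 470.
O₃: 0.117 lies in 0.105–0.123, so I_lo=101, I_hi=150, C_lo=0.105, C_hi=0.123.
(150−101)/(0.123−0.105) × (0.117−0.105) + 101 = 49/0.018 × 0.012 + 101 ≈ 133.67 → 134.
CO: 44.01 lies in 29.82–44.54, so I_lo=101, I_hi=150, C_lo=29.82, C_hi=44.54.
(150−101)/(44.54−29.82) × (44.01−29.82) + 101 = 49/14.72 × 14.19 + 101 ≈ 148.24 → 148.
Sub-indices: PM2.5→73, PM10→273, NO₂→374, SO₂→470, O₃→134, CO→148. Overall AQI = max = 470; dominant pollutant is SO₂.

470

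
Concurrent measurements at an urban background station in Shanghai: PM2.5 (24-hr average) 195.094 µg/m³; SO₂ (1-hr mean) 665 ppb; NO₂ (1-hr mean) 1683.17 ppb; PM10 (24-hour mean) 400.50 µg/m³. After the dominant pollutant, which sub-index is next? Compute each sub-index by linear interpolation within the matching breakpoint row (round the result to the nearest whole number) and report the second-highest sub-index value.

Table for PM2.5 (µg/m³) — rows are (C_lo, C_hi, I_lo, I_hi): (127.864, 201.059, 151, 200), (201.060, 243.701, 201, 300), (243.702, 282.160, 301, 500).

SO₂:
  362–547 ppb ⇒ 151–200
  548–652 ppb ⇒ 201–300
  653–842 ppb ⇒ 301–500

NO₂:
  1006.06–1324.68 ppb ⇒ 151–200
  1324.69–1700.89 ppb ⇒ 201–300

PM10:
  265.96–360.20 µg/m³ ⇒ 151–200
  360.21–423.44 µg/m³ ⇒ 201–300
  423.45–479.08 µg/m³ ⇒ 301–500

295

PM2.5: row 127.864–201.059 (AQI 151–200). (200−151)·(195.094−127.864)/(201.059−127.864) + 151 = 49·67.230/73.195 + 151 ≈ 196.01 → 196.
SO₂: 665 lies in 653–842, so I_lo=301, I_hi=500, C_lo=653, C_hi=842.
(500−301)/(842−653) × (665−653) + 301 = 199/189 × 12 + 301 ≈ 313.63 → 314.
NO₂: row 1324.69–1700.89 (AQI 201–300). (300−201)·(1683.17−1324.69)/(1700.89−1324.69) + 201 = 99·358.48/376.20 + 201 ≈ 295.34 → 295.
PM10: row 360.21–423.44 (AQI 201–300). (300−201)·(400.50−360.21)/(423.44−360.21) + 201 = 99·40.29/63.23 + 201 ≈ 264.08 → 264.
Sub-indices: PM2.5→196, SO₂→314, NO₂→295, PM10→264. Ranked high→low: 314, 295, 264, 196. Second-highest sub-index = 295.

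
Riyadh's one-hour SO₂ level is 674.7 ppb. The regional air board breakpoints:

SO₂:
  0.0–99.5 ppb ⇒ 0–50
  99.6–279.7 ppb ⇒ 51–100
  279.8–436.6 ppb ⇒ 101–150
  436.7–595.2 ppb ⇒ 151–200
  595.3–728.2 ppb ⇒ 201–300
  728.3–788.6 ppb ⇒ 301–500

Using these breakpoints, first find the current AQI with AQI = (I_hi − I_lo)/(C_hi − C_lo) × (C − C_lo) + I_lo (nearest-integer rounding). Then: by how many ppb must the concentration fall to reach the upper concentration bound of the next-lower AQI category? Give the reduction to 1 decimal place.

SO₂: row 595.3–728.2 (AQI 201–300). (300−201)·(674.7−595.3)/(728.2−595.3) + 201 = 99·79.4/132.9 + 201 ≈ 260.15 → 260.
Current AQI 260 is in the Very Unhealthy range (201–300). The next-lower category tops out at AQI 200, whose upper concentration bound is 595.2 ppb.
Reduction needed = 674.7 − 595.2 = 79.5 ppb.

79.5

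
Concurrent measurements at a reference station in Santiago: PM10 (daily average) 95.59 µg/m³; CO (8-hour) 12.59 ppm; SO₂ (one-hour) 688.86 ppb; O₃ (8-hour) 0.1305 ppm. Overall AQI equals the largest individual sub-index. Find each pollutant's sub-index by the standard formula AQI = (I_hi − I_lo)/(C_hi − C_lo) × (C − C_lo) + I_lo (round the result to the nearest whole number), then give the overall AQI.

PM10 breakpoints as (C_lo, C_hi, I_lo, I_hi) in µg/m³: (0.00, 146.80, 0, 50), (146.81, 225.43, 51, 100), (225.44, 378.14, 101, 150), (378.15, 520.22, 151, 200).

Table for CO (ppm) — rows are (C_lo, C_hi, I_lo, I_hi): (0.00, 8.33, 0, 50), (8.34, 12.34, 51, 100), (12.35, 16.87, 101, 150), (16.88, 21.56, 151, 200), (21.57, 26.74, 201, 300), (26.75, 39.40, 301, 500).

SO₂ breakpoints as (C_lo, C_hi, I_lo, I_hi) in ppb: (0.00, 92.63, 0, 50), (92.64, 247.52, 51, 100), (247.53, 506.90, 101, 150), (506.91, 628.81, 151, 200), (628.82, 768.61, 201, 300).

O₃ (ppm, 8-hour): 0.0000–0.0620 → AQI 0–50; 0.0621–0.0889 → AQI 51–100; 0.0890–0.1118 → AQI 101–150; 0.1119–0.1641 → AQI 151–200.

244

PM10: 95.59 lies in 0.00–146.80, so I_lo=0, I_hi=50, C_lo=0.00, C_hi=146.80.
(50−0)/(146.80−0.00) × (95.59−0.00) + 0 = 50/146.80 × 95.59 + 0 ≈ 32.56 → 33.
CO: 12.59 ∈ [12.35, 16.87] ↔ index [101, 150].
101 + (12.59−12.35)·(150−101)/(16.87−12.35) = 101 + 0.24·49/4.52 ≈ 103.60, so AQI = 104.
SO₂: 688.86 lies in 628.82–768.61, so I_lo=201, I_hi=300, C_lo=628.82, C_hi=768.61.
(300−201)/(768.61−628.82) × (688.86−628.82) + 201 = 99/139.79 × 60.04 + 201 ≈ 243.52 → 244.
O₃: row 0.1119–0.1641 (AQI 151–200). (200−151)·(0.1305−0.1119)/(0.1641−0.1119) + 151 = 49·0.0186/0.0522 + 151 ≈ 168.46 → 168.
Sub-indices: PM10→33, CO→104, SO₂→244, O₃→168. Overall AQI = max = 244; dominant pollutant is SO₂.
AQI 244: Very Unhealthy.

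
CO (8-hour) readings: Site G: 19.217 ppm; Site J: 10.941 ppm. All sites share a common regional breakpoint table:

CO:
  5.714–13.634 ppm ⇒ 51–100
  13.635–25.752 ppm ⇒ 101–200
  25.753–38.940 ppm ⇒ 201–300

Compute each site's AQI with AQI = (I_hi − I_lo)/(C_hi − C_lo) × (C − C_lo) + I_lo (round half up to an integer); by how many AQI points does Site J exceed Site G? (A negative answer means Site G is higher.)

-64

Site G: row 13.635–25.752 (AQI 101–200). (200−101)·(19.217−13.635)/(25.752−13.635) + 101 = 99·5.582/12.117 + 101 ≈ 146.61 → 147.
Site J: 10.941 ∈ [5.714, 13.634] ↔ index [51, 100].
51 + (10.941−5.714)·(100−51)/(13.634−5.714) = 51 + 5.227·49/7.920 ≈ 83.34, so AQI = 83.
AQIs: Site G=147, Site J=83. Site J (83) − Site G (147) = -64.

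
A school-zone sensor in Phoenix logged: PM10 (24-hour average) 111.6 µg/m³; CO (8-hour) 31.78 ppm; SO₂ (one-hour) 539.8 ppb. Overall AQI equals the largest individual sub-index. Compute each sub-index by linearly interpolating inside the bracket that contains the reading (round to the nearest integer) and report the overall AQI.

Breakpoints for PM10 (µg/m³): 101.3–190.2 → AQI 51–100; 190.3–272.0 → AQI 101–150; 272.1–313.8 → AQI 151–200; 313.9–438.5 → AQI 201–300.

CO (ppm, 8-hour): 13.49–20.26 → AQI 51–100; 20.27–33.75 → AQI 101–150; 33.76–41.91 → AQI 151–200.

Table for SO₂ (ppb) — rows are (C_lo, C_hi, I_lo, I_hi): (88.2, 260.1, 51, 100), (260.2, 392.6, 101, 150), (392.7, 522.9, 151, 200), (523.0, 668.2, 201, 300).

212

PM10 111.6: bracket 101.3–190.2 → index 51–100; slope 49/88.9, offset 10.3.
AQI = 51 + 49/88.9·10.3 ≈ 56.68 ⇒ 57.
CO: 31.78 ∈ [20.27, 33.75] ↔ index [101, 150].
101 + (31.78−20.27)·(150−101)/(33.75−20.27) = 101 + 11.51·49/13.48 ≈ 142.84, so AQI = 143.
SO₂: 539.8 lies in 523.0–668.2, so I_lo=201, I_hi=300, C_lo=523.0, C_hi=668.2.
(300−201)/(668.2−523.0) × (539.8−523.0) + 201 = 99/145.2 × 16.8 + 201 ≈ 212.45 → 212.
Sub-indices: PM10→57, CO→143, SO₂→212. Overall AQI = max = 212; dominant pollutant is SO₂.
AQI 212: Very Unhealthy.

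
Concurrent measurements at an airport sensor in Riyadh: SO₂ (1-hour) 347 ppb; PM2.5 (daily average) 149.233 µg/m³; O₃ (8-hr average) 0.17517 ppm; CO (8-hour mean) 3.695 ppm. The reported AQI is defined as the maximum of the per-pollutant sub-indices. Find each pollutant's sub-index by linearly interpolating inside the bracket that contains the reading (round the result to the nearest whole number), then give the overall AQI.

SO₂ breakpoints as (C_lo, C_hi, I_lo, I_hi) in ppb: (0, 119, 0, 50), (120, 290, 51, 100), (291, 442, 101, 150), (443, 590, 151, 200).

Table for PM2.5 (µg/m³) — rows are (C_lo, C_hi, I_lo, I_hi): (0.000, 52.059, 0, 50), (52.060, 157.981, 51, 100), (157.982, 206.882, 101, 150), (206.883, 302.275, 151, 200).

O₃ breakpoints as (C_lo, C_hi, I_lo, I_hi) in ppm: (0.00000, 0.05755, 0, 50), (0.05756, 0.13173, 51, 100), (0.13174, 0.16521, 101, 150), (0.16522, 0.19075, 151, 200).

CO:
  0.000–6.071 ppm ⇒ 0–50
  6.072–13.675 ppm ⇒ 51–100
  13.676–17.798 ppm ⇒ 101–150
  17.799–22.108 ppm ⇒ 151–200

SO₂ 347: bracket 291–442 → index 101–150; slope 49/151, offset 56.
AQI = 101 + 49/151·56 ≈ 119.17 ⇒ 119.
PM2.5: 149.233 lies in 52.060–157.981, so I_lo=51, I_hi=100, C_lo=52.060, C_hi=157.981.
(100−51)/(157.981−52.060) × (149.233−52.060) + 51 = 49/105.921 × 97.173 + 51 ≈ 95.95 → 96.
O₃: row 0.16522–0.19075 (AQI 151–200). (200−151)·(0.17517−0.16522)/(0.19075−0.16522) + 151 = 49·0.00995/0.02553 + 151 ≈ 170.10 → 170.
CO: 3.695 lies in 0.000–6.071, so I_lo=0, I_hi=50, C_lo=0.000, C_hi=6.071.
(50−0)/(6.071−0.000) × (3.695−0.000) + 0 = 50/6.071 × 3.695 + 0 ≈ 30.43 → 30.
Sub-indices: SO₂→119, PM2.5→96, O₃→170, CO→30. Overall AQI = max = 170; dominant pollutant is O₃.

170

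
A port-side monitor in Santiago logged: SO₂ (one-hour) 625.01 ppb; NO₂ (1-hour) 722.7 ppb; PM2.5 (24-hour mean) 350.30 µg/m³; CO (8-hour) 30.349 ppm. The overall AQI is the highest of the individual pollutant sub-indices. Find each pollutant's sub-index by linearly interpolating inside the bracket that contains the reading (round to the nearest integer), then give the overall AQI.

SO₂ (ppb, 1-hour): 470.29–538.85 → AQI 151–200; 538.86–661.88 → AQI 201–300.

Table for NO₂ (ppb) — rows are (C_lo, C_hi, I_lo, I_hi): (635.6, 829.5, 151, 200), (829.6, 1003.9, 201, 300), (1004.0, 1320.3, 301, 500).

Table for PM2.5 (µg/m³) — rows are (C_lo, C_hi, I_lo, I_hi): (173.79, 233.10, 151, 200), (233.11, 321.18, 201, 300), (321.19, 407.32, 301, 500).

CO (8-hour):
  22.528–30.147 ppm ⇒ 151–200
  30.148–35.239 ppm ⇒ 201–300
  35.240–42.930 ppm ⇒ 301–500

368

SO₂: row 538.86–661.88 (AQI 201–300). (300−201)·(625.01−538.86)/(661.88−538.86) + 201 = 99·86.15/123.02 + 201 ≈ 270.33 → 270.
NO₂ 722.7: bracket 635.6–829.5 → index 151–200; slope 49/193.9, offset 87.1.
AQI = 151 + 49/193.9·87.1 ≈ 173.01 ⇒ 173.
PM2.5: row 321.19–407.32 (AQI 301–500). (500−301)·(350.30−321.19)/(407.32−321.19) + 301 = 199·29.11/86.13 + 301 ≈ 368.26 → 368.
CO 30.349: bracket 30.148–35.239 → index 201–300; slope 99/5.091, offset 0.201.
AQI = 201 + 99/5.091·0.201 ≈ 204.91 ⇒ 205.
Sub-indices: SO₂→270, NO₂→173, PM2.5→368, CO→205. Overall AQI = max = 368; dominant pollutant is PM2.5.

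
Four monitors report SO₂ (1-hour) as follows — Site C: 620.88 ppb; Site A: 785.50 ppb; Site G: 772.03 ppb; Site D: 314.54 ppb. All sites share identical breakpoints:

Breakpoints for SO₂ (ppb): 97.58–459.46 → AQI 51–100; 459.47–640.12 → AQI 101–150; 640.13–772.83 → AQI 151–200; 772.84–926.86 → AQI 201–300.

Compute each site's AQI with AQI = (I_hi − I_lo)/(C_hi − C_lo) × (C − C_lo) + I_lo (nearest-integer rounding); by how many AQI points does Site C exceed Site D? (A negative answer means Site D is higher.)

65

Site C 620.88: bracket 459.47–640.12 → index 101–150; slope 49/180.65, offset 161.41.
AQI = 101 + 49/180.65·161.41 ≈ 144.78 ⇒ 145.
Site A: 785.50 lies in 772.84–926.86, so I_lo=201, I_hi=300, C_lo=772.84, C_hi=926.86.
(300−201)/(926.86−772.84) × (785.50−772.84) + 201 = 99/154.02 × 12.66 + 201 ≈ 209.14 → 209.
Site G: row 640.13–772.83 (AQI 151–200). (200−151)·(772.03−640.13)/(772.83−640.13) + 151 = 49·131.90/132.70 + 151 ≈ 199.70 → 200.
Site D: 314.54 lies in 97.58–459.46, so I_lo=51, I_hi=100, C_lo=97.58, C_hi=459.46.
(100−51)/(459.46−97.58) × (314.54−97.58) + 51 = 49/361.88 × 216.96 + 51 ≈ 80.38 → 80.
AQIs: Site C=145, Site A=209, Site G=200, Site D=80. Site C (145) − Site D (80) = 65.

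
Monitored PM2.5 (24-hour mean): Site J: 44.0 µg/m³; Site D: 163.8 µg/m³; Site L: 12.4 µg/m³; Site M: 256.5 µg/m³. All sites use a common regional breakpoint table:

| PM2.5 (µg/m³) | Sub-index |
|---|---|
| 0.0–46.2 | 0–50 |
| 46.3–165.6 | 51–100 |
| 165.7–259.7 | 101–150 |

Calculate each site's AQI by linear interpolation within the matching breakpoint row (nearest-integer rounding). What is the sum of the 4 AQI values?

308

Site J: 44.0 lies in 0.0–46.2, so I_lo=0, I_hi=50, C_lo=0.0, C_hi=46.2.
(50−0)/(46.2−0.0) × (44.0−0.0) + 0 = 50/46.2 × 44.0 + 0 ≈ 47.62 → 48.
Site D: row 46.3–165.6 (AQI 51–100). (100−51)·(163.8−46.3)/(165.6−46.3) + 51 = 49·117.5/119.3 + 51 ≈ 99.26 → 99.
Site L 12.4: bracket 0.0–46.2 → index 0–50; slope 50/46.2, offset 12.4.
AQI = 0 + 50/46.2·12.4 ≈ 13.42 ⇒ 13.
Site M: row 165.7–259.7 (AQI 101–150). (150−101)·(256.5−165.7)/(259.7−165.7) + 101 = 49·90.8/94.0 + 101 ≈ 148.33 → 148.
AQIs: Site J=48, Site D=99, Site L=13, Site M=148. Sum = 48 + 99 + 13 + 148 = 308.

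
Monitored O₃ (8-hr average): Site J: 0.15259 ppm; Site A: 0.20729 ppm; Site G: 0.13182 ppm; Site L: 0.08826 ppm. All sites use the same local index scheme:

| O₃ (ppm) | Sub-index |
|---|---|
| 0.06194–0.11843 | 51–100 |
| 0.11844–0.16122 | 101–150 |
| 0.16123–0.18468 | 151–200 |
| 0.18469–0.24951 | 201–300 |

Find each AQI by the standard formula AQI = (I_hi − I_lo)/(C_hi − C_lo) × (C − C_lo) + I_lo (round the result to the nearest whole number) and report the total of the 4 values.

Site J: 0.15259 ∈ [0.11844, 0.16122] ↔ index [101, 150].
101 + (0.15259−0.11844)·(150−101)/(0.16122−0.11844) = 101 + 0.03415·49/0.04278 ≈ 140.12, so AQI = 140.
Site A 0.20729: bracket 0.18469–0.24951 → index 201–300; slope 99/0.06482, offset 0.02260.
AQI = 201 + 99/0.06482·0.02260 ≈ 235.52 ⇒ 236.
Site G: 0.13182 ∈ [0.11844, 0.16122] ↔ index [101, 150].
101 + (0.13182−0.11844)·(150−101)/(0.16122−0.11844) = 101 + 0.01338·49/0.04278 ≈ 116.33, so AQI = 116.
Site L: 0.08826 lies in 0.06194–0.11843, so I_lo=51, I_hi=100, C_lo=0.06194, C_hi=0.11843.
(100−51)/(0.11843−0.06194) × (0.08826−0.06194) + 51 = 49/0.05649 × 0.02632 + 51 ≈ 73.83 → 74.
AQIs: Site J=140, Site A=236, Site G=116, Site L=74. Sum = 140 + 236 + 116 + 74 = 566.

566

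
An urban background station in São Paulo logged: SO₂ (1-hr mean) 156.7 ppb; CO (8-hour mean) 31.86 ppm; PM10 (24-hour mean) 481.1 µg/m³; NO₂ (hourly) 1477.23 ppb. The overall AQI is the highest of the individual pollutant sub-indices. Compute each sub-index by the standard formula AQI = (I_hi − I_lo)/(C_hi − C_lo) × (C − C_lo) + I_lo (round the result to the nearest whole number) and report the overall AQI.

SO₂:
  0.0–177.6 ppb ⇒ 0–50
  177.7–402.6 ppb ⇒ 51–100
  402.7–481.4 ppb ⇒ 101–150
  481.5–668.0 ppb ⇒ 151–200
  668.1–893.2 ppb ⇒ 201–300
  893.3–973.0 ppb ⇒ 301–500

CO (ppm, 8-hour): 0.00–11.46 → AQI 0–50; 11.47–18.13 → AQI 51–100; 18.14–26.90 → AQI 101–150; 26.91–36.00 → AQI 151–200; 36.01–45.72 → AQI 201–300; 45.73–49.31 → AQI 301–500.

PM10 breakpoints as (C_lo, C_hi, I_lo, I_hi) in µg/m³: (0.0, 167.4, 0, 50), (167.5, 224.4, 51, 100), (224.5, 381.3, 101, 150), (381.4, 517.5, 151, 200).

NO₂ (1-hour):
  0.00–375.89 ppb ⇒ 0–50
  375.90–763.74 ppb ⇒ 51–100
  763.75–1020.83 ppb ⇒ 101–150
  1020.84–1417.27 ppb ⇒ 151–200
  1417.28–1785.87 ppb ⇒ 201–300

217

SO₂: 156.7 ∈ [0.0, 177.6] ↔ index [0, 50].
0 + (156.7−0.0)·(50−0)/(177.6−0.0) = 0 + 156.7·50/177.6 ≈ 44.12, so AQI = 44.
CO: 31.86 ∈ [26.91, 36.00] ↔ index [151, 200].
151 + (31.86−26.91)·(200−151)/(36.00−26.91) = 151 + 4.95·49/9.09 ≈ 177.68, so AQI = 178.
PM10: 481.1 ∈ [381.4, 517.5] ↔ index [151, 200].
151 + (481.1−381.4)·(200−151)/(517.5−381.4) = 151 + 99.7·49/136.1 ≈ 186.89, so AQI = 187.
NO₂: 1477.23 lies in 1417.28–1785.87, so I_lo=201, I_hi=300, C_lo=1417.28, C_hi=1785.87.
(300−201)/(1785.87−1417.28) × (1477.23−1417.28) + 201 = 99/368.59 × 59.95 + 201 ≈ 217.10 → 217.
Sub-indices: SO₂→44, CO→178, PM10→187, NO₂→217. Overall AQI = max = 217; dominant pollutant is NO₂.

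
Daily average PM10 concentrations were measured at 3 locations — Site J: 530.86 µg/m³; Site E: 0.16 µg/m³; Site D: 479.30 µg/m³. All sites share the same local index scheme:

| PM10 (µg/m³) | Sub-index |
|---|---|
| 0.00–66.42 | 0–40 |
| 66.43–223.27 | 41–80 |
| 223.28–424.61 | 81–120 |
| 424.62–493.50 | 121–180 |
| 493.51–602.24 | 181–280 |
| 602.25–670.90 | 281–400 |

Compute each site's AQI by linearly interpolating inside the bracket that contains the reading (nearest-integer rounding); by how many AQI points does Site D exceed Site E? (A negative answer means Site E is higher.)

Site J 530.86: bracket 493.51–602.24 → index 181–280; slope 99/108.73, offset 37.35.
AQI = 181 + 99/108.73·37.35 ≈ 215.01 ⇒ 215.
Site E: 0.16 ∈ [0.00, 66.42] ↔ index [0, 40].
0 + (0.16−0.00)·(40−0)/(66.42−0.00) = 0 + 0.16·40/66.42 ≈ 0.10, so AQI = 0.
Site D: 479.30 lies in 424.62–493.50, so I_lo=121, I_hi=180, C_lo=424.62, C_hi=493.50.
(180−121)/(493.50−424.62) × (479.30−424.62) + 121 = 59/68.88 × 54.68 + 121 ≈ 167.84 → 168.
AQIs: Site J=215, Site E=0, Site D=168. Site D (168) − Site E (0) = 168.

168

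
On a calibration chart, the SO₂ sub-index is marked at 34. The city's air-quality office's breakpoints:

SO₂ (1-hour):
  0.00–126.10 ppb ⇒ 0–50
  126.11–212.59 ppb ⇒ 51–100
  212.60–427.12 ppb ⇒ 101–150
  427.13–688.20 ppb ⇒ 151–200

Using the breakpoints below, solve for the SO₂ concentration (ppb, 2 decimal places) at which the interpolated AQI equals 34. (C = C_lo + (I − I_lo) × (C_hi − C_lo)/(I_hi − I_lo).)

85.75

AQI 34 lies in the 0–50 band, which corresponds to 0.00–126.10 ppb.
C = 0.00 + (34−0)×(126.10−0.00)/(50−0) = 0.00 + 34×126.10/50 ≈ 85.7480 ppb → 85.75 ppb to 2 dp.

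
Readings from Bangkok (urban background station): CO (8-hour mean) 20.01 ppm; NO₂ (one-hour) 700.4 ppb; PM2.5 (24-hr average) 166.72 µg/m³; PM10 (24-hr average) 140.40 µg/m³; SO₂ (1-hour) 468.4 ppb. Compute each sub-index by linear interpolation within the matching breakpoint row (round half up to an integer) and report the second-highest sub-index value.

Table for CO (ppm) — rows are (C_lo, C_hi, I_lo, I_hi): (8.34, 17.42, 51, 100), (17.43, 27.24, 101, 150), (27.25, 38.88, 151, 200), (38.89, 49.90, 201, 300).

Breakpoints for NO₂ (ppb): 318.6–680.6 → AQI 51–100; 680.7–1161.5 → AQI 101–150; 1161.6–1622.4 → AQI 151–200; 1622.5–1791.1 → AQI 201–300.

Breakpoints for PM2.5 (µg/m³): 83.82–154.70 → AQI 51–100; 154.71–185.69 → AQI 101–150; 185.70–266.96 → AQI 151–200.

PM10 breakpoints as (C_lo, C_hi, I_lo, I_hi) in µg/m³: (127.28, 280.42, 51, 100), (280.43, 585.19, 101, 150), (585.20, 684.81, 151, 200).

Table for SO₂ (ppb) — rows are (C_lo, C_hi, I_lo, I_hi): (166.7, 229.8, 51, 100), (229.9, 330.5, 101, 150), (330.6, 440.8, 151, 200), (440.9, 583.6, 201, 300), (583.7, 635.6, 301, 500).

CO: 20.01 ∈ [17.43, 27.24] ↔ index [101, 150].
101 + (20.01−17.43)·(150−101)/(27.24−17.43) = 101 + 2.58·49/9.81 ≈ 113.89, so AQI = 114.
NO₂: 700.4 ∈ [680.7, 1161.5] ↔ index [101, 150].
101 + (700.4−680.7)·(150−101)/(1161.5−680.7) = 101 + 19.7·49/480.8 ≈ 103.01, so AQI = 103.
PM2.5: row 154.71–185.69 (AQI 101–150). (150−101)·(166.72−154.71)/(185.69−154.71) + 101 = 49·12.01/30.98 + 101 ≈ 120.00 → 120.
PM10 140.40: bracket 127.28–280.42 → index 51–100; slope 49/153.14, offset 13.12.
AQI = 51 + 49/153.14·13.12 ≈ 55.20 ⇒ 55.
SO₂: 468.4 ∈ [440.9, 583.6] ↔ index [201, 300].
201 + (468.4−440.9)·(300−201)/(583.6−440.9) = 201 + 27.5·99/142.7 ≈ 220.08, so AQI = 220.
Sub-indices: CO→114, NO₂→103, PM2.5→120, PM10→55, SO₂→220. Ranked high→low: 220, 120, 114, 103, 55. Second-highest sub-index = 120.

120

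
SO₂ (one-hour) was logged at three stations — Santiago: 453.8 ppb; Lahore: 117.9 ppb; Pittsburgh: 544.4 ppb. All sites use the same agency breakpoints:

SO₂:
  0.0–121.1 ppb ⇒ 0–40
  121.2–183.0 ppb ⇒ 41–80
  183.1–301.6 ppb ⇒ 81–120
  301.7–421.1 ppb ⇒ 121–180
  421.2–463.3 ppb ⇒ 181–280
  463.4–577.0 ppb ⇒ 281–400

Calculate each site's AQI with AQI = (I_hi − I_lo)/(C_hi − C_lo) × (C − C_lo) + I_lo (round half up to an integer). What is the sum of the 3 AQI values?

Santiago: row 421.2–463.3 (AQI 181–280). (280−181)·(453.8−421.2)/(463.3−421.2) + 181 = 99·32.6/42.1 + 181 ≈ 257.66 → 258.
Lahore: row 0.0–121.1 (AQI 0–40). (40−0)·(117.9−0.0)/(121.1−0.0) + 0 = 40·117.9/121.1 + 0 ≈ 38.94 → 39.
Pittsburgh 544.4: bracket 463.4–577.0 → index 281–400; slope 119/113.6, offset 81.0.
AQI = 281 + 119/113.6·81.0 ≈ 365.85 ⇒ 366.
AQIs: Santiago=258, Lahore=39, Pittsburgh=366. Sum = 258 + 39 + 366 = 663.

663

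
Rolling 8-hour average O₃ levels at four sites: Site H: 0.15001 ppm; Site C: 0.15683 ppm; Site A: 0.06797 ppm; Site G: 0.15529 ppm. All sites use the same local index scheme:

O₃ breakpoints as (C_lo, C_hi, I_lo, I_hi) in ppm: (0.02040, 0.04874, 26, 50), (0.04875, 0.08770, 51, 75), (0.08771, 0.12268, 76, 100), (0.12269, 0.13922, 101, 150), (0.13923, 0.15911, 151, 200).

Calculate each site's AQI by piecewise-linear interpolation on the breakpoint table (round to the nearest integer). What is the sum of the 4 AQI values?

Site H 0.15001: bracket 0.13923–0.15911 → index 151–200; slope 49/0.01988, offset 0.01078.
AQI = 151 + 49/0.01988·0.01078 ≈ 177.57 ⇒ 178.
Site C: 0.15683 lies in 0.13923–0.15911, so I_lo=151, I_hi=200, C_lo=0.13923, C_hi=0.15911.
(200−151)/(0.15911−0.13923) × (0.15683−0.13923) + 151 = 49/0.01988 × 0.01760 + 151 ≈ 194.38 → 194.
Site A: 0.06797 ∈ [0.04875, 0.08770] ↔ index [51, 75].
51 + (0.06797−0.04875)·(75−51)/(0.08770−0.04875) = 51 + 0.01922·24/0.03895 ≈ 62.84, so AQI = 63.
Site G: 0.15529 ∈ [0.13923, 0.15911] ↔ index [151, 200].
151 + (0.15529−0.13923)·(200−151)/(0.15911−0.13923) = 151 + 0.01606·49/0.01988 ≈ 190.58, so AQI = 191.
AQIs: Site H=178, Site C=194, Site A=63, Site G=191. Sum = 178 + 194 + 63 + 191 = 626.

626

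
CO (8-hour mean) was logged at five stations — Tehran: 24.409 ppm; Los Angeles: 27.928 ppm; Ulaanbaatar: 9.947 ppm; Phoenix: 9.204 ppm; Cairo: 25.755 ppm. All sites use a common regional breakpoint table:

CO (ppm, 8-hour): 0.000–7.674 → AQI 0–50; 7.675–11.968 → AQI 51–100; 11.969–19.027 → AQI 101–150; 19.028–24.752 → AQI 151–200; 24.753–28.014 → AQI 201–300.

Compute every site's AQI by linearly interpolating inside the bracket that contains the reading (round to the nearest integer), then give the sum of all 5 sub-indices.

Tehran: row 19.028–24.752 (AQI 151–200). (200−151)·(24.409−19.028)/(24.752−19.028) + 151 = 49·5.381/5.724 + 151 ≈ 197.06 → 197.
Los Angeles: 27.928 ∈ [24.753, 28.014] ↔ index [201, 300].
201 + (27.928−24.753)·(300−201)/(28.014−24.753) = 201 + 3.175·99/3.261 ≈ 297.39, so AQI = 297.
Ulaanbaatar: 9.947 lies in 7.675–11.968, so I_lo=51, I_hi=100, C_lo=7.675, C_hi=11.968.
(100−51)/(11.968−7.675) × (9.947−7.675) + 51 = 49/4.293 × 2.272 + 51 ≈ 76.93 → 77.
Phoenix 9.204: bracket 7.675–11.968 → index 51–100; slope 49/4.293, offset 1.529.
AQI = 51 + 49/4.293·1.529 ≈ 68.45 ⇒ 68.
Cairo: row 24.753–28.014 (AQI 201–300). (300−201)·(25.755−24.753)/(28.014−24.753) + 201 = 99·1.002/3.261 + 201 ≈ 231.42 → 231.
AQIs: Tehran=197, Los Angeles=297, Ulaanbaatar=77, Phoenix=68, Cairo=231. Sum = 197 + 297 + 77 + 68 + 231 = 870.

870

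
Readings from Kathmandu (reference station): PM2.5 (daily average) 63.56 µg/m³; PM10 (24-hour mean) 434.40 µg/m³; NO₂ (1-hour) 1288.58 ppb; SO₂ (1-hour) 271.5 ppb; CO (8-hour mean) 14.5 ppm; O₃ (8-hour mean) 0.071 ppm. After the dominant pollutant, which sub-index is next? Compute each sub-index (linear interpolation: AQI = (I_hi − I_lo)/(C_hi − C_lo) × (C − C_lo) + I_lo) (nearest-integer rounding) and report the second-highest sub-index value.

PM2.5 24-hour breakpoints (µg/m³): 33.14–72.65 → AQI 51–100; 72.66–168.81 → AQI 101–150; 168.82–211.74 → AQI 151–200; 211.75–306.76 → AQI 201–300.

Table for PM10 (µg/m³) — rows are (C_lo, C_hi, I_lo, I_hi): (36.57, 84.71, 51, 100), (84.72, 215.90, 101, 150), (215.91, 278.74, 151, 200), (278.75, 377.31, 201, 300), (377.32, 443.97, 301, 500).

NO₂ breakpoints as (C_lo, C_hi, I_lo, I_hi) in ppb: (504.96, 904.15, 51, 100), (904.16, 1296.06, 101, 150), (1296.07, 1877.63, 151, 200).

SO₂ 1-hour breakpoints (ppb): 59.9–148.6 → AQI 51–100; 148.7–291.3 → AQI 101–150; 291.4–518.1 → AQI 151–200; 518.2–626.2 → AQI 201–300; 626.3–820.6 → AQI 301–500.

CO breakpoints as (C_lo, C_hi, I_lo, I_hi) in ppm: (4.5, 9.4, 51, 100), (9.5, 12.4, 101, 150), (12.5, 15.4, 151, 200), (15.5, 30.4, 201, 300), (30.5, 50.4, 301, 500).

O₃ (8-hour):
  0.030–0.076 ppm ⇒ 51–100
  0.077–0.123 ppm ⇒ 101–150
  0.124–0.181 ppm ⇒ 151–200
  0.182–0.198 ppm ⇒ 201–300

185

PM2.5: row 33.14–72.65 (AQI 51–100). (100−51)·(63.56−33.14)/(72.65−33.14) + 51 = 49·30.42/39.51 + 51 ≈ 88.73 → 89.
PM10: 434.40 lies in 377.32–443.97, so I_lo=301, I_hi=500, C_lo=377.32, C_hi=443.97.
(500−301)/(443.97−377.32) × (434.40−377.32) + 301 = 199/66.65 × 57.08 + 301 ≈ 471.43 → 471.
NO₂ 1288.58: bracket 904.16–1296.06 → index 101–150; slope 49/391.90, offset 384.42.
AQI = 101 + 49/391.90·384.42 ≈ 149.06 ⇒ 149.
SO₂ 271.5: bracket 148.7–291.3 → index 101–150; slope 49/142.6, offset 122.8.
AQI = 101 + 49/142.6·122.8 ≈ 143.20 ⇒ 143.
CO: 14.5 lies in 12.5–15.4, so I_lo=151, I_hi=200, C_lo=12.5, C_hi=15.4.
(200−151)/(15.4−12.5) × (14.5−12.5) + 151 = 49/2.9 × 2.0 + 151 ≈ 184.79 → 185.
O₃: 0.071 lies in 0.030–0.076, so I_lo=51, I_hi=100, C_lo=0.030, C_hi=0.076.
(100−51)/(0.076−0.030) × (0.071−0.030) + 51 = 49/0.046 × 0.041 + 51 ≈ 94.67 → 95.
Sub-indices: PM2.5→89, PM10→471, NO₂→149, SO₂→143, CO→185, O₃→95. Ranked high→low: 471, 185, 149, 143, 95, 89. Second-highest sub-index = 185.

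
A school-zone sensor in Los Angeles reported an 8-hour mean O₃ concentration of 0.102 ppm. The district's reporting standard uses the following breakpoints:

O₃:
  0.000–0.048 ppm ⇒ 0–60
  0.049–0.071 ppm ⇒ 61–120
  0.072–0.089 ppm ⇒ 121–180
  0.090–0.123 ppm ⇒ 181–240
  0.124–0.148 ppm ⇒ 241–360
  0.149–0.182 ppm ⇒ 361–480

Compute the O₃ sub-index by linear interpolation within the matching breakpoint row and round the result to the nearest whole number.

O₃: 0.102 ∈ [0.090, 0.123] ↔ index [181, 240].
181 + (0.102−0.090)·(240−181)/(0.123−0.090) = 181 + 0.012·59/0.033 ≈ 202.45, so AQI = 202.

202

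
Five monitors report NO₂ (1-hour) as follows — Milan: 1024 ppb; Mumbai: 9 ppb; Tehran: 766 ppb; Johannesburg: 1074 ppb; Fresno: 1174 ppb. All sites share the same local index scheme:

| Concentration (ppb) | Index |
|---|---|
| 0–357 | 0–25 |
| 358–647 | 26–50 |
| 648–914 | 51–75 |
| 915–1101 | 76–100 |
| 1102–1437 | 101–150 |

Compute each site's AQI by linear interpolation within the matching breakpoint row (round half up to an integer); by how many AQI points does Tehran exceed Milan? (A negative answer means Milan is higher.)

-28

Milan: 1024 lies in 915–1101, so I_lo=76, I_hi=100, C_lo=915, C_hi=1101.
(100−76)/(1101−915) × (1024−915) + 76 = 24/186 × 109 + 76 ≈ 90.06 → 90.
Mumbai: 9 ∈ [0, 357] ↔ index [0, 25].
0 + (9−0)·(25−0)/(357−0) = 0 + 9·25/357 ≈ 0.63, so AQI = 1.
Tehran: row 648–914 (AQI 51–75). (75−51)·(766−648)/(914−648) + 51 = 24·118/266 + 51 ≈ 61.65 → 62.
Johannesburg: 1074 ∈ [915, 1101] ↔ index [76, 100].
76 + (1074−915)·(100−76)/(1101−915) = 76 + 159·24/186 ≈ 96.52, so AQI = 97.
Fresno: 1174 lies in 1102–1437, so I_lo=101, I_hi=150, C_lo=1102, C_hi=1437.
(150−101)/(1437−1102) × (1174−1102) + 101 = 49/335 × 72 + 101 ≈ 111.53 → 112.
AQIs: Milan=90, Mumbai=1, Tehran=62, Johannesburg=97, Fresno=112. Tehran (62) − Milan (90) = -28.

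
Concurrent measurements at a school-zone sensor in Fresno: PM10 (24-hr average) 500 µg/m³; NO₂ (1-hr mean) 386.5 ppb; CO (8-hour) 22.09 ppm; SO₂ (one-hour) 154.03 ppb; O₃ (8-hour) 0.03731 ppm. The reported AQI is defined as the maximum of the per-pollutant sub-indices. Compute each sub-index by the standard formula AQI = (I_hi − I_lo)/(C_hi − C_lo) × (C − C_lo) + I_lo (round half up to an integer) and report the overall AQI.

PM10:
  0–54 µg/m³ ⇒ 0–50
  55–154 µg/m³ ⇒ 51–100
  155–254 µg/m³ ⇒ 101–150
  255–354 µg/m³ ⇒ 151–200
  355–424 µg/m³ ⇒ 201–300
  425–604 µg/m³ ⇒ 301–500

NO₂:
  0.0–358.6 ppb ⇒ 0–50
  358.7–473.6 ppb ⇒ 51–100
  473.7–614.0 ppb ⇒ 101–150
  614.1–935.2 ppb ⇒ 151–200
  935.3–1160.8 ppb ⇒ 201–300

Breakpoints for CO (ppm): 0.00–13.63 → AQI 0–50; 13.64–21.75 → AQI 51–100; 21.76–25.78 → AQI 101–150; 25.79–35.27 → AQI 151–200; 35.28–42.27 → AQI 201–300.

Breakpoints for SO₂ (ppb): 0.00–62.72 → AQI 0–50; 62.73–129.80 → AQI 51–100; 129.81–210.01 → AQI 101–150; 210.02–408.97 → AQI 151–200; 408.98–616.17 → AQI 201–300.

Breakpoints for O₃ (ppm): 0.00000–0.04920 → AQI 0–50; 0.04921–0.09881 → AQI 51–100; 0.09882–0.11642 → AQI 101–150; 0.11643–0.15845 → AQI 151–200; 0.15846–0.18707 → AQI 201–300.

384

PM10 500: bracket 425–604 → index 301–500; slope 199/179, offset 75.
AQI = 301 + 199/179·75 ≈ 384.38 ⇒ 384.
NO₂: 386.5 lies in 358.7–473.6, so I_lo=51, I_hi=100, C_lo=358.7, C_hi=473.6.
(100−51)/(473.6−358.7) × (386.5−358.7) + 51 = 49/114.9 × 27.8 + 51 ≈ 62.86 → 63.
CO: 22.09 lies in 21.76–25.78, so I_lo=101, I_hi=150, C_lo=21.76, C_hi=25.78.
(150−101)/(25.78−21.76) × (22.09−21.76) + 101 = 49/4.02 × 0.33 + 101 ≈ 105.02 → 105.
SO₂ 154.03: bracket 129.81–210.01 → index 101–150; slope 49/80.20, offset 24.22.
AQI = 101 + 49/80.20·24.22 ≈ 115.80 ⇒ 116.
O₃: 0.03731 lies in 0.00000–0.04920, so I_lo=0, I_hi=50, C_lo=0.00000, C_hi=0.04920.
(50−0)/(0.04920−0.00000) × (0.03731−0.00000) + 0 = 50/0.04920 × 0.03731 + 0 ≈ 37.92 → 38.
Sub-indices: PM10→384, NO₂→63, CO→105, SO₂→116, O₃→38. Overall AQI = max = 384; dominant pollutant is PM10.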